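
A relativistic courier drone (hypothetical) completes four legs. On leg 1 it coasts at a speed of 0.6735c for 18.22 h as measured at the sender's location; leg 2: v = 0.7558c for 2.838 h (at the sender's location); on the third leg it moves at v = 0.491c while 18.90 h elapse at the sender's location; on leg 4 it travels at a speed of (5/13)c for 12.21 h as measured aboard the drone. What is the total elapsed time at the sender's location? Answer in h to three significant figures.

Δt = 53.2 h

Leg 1: 18.22 h is already measured at the sender's location.
Leg 2: 2.838 h is already measured at the sender's location.
Leg 3: 18.90 h is already measured at the sender's location.
Leg 4: γ = 1/√(1 − (5/13)²) = 13/12 ≈ 1.083; Δt_4 = 1.083 × 12.21 = 13.23 h.
Total: 18.22 + 2.838 + 18.90 + 13.23 h.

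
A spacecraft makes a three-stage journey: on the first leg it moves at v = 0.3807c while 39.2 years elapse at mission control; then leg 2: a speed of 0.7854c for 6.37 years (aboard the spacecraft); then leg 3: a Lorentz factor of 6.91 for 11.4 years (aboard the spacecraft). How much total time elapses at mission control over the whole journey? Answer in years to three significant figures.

Δt = 128 years

Leg 1: 39.2 years is already measured at mission control.
Leg 2: γ = 1/√(1 − 0.7854²) = 1/√0.3831 = 1.616; Δt_2 = 1.616 × 6.37 = 10.29 years.
Leg 3: γ = 6.91; Δt_3 = 6.910 × 11.4 = 78.77 years.
Total: 39.20 + 10.29 + 78.77 years.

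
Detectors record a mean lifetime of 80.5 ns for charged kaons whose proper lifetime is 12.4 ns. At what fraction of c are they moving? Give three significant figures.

γ = Δt/τ₀ = 80.5/12.4 = 6.492
β = √(1 − 1/γ²) = √(1 − 0.02373) = √0.9763

β = 0.988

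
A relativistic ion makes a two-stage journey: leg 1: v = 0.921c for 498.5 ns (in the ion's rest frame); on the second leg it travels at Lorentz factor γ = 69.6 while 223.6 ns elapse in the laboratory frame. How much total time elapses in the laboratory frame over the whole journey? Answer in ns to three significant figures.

Leg 1: γ = 1/√(1 − 0.921²) = 1/√0.1518 = 2.567; Δt_1 = 2.567 × 498.5 = 1280 ns.
Leg 2: 223.6 ns is already measured in the laboratory frame.
Total: 1280 + 223.6 ns.

Δt = 1500 ns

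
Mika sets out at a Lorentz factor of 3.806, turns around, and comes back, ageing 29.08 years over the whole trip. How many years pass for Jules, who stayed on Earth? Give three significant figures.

Δt = 111 years

γ = 3.806
Earth-frame duration is the dilated interval: Δt = γτ = 3.806 × 29.08 years.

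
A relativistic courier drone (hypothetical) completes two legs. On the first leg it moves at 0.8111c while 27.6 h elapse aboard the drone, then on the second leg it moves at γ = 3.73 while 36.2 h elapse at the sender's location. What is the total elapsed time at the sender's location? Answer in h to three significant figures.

Leg 1: γ = 1/√(1 − 0.8111²) = 1/√0.3421 = 1.710; Δt_1 = 1.710 × 27.6 = 47.19 h.
Leg 2: 36.2 h is already measured at the sender's location.
Total: 47.19 + 36.20 h.

Δt = 83.4 h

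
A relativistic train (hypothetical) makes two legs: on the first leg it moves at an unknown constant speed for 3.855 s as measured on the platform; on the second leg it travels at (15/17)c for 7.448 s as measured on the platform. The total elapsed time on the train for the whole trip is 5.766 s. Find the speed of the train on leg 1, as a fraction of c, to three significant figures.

Leg 1: speed unknown; τ_1 = 3.855/γ_1.
Leg 2: γ = 1/√(1 − (15/17)²) = 17/8 = 2.125; τ_2 = 7.448/2.125 = 3.505 s.
Total proper time: τ_1 + 3.505 = 5.766, so τ_1 = 5.766 − 3.505 = 2.261 s.
γ_1 = 3.855/2.261 = 1.705; β = √(1 − 1/γ²) = √0.6560.

β = 0.810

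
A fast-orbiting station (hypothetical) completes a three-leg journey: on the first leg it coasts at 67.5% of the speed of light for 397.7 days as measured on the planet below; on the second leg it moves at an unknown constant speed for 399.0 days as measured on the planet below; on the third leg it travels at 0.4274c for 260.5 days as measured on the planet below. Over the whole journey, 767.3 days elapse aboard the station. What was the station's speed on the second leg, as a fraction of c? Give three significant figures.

β = 0.802

Leg 1: β = 0.675; γ = 1/√(1 − 0.675²) = 1/√0.5444 = 1.355; τ_1 = 397.7/1.355 = 293.4 days.
Leg 2: speed unknown; τ_2 = 399.0/γ_2.
Leg 3: γ = 1/√(1 − 0.4274²) = 1/√0.8173 = 1.106; τ_3 = 260.5/1.106 = 235.5 days.
Total proper time: 293.4 + τ_2 + 235.5 = 767.3, so τ_2 = 767.3 − 528.9 = 238.4 days.
γ_2 = 399.0/238.4 = 1.674; β = √(1 − 1/γ²) = √0.6431.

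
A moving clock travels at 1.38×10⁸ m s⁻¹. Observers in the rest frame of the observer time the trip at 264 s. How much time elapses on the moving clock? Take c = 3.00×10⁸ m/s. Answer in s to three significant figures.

τ = 234 s

β = 1.38×10⁸/3.00×10⁸ = 0.4600; γ = 1/√(1 − 0.4600²) = 1.126
The interval measured in the rest frame of the observer is the dilated one; the clock on the moving clock measures the proper time τ = Δt/γ = 264/1.126 s.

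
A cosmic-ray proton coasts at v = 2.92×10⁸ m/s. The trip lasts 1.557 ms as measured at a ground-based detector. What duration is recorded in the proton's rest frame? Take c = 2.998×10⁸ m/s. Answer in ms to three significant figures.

β = 2.92×10⁸/2.998×10⁸ = 0.9740; γ = 1/√(1 − 0.9740²) = 4.413
The interval measured at a ground-based detector is the dilated one; the clock in the proton's rest frame measures the proper time τ = Δt/γ = 1.557/4.413 ms.

τ = 0.353 ms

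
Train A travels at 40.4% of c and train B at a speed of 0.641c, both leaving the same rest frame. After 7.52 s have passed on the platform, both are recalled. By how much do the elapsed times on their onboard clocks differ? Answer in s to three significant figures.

A: β = 0.404; γ = 1/√(1 − 0.404²) = 1/√0.8368 = 1.093; τ_A = 7.52/1.093 = 6.879 s.
B: γ = 1/√(1 − 0.641²) = 1/√0.5891 = 1.303; τ_B = 7.52/1.303 = 5.772 s.

|τ_A − τ_B| = 1.11 s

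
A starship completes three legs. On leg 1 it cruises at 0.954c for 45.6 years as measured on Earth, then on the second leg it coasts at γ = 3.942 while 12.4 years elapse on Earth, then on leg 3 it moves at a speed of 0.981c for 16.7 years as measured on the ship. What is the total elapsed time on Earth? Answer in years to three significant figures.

Leg 1: 45.6 years is already measured on Earth.
Leg 2: 12.4 years is already measured on Earth.
Leg 3: γ = 1/√(1 − 0.981²) = 1/√0.03764 = 5.154; Δt_3 = 5.154 × 16.7 = 86.08 years.
Total: 45.60 + 12.40 + 86.08 years.

Δt = 144 years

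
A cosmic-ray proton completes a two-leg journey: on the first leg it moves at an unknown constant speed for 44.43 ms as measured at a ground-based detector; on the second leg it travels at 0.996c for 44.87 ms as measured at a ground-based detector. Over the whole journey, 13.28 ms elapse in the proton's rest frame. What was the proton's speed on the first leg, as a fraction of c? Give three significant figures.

Leg 1: speed unknown; τ_1 = 44.43/γ_1.
Leg 2: γ = 1/√(1 − 0.996²) = 1/√0.007984 = 11.19; τ_2 = 44.87/11.19 = 4.009 ms.
Total proper time: τ_1 + 4.009 = 13.28, so τ_1 = 13.28 − 4.009 = 9.271 ms.
γ_1 = 44.43/9.271 = 4.793; β = √(1 − 1/γ²) = √0.9565.

β = 0.978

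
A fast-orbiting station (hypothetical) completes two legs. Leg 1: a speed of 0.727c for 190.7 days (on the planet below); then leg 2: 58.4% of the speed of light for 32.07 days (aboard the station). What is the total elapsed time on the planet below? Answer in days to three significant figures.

Leg 1: 190.7 days is already measured on the planet below.
Leg 2: β = 0.584; γ = 1/√(1 − 0.584²) = 1/√0.6589 = 1.232; Δt_2 = 1.232 × 32.07 = 39.51 days.
Total: 190.7 + 39.51 days.

Δt = 230 days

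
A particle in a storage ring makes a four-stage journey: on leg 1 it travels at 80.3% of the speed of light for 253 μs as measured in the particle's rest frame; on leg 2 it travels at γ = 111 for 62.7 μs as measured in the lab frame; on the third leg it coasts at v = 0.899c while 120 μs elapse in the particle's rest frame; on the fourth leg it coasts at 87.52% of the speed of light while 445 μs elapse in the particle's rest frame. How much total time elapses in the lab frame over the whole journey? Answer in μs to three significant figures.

Δt = 1680 μs

Leg 1: β = 0.803; γ = 1/√(1 − 0.803²) = 1/√0.3552 = 1.678; Δt_1 = 1.678 × 253 = 424.5 μs.
Leg 2: 62.7 μs is already measured in the lab frame.
Leg 3: γ = 1/√(1 − 0.899²) = 1/√0.1918 = 2.283; Δt_3 = 2.283 × 120 = 274.0 μs.
Leg 4: β = 0.8752; γ = 1/√(1 − 0.8752²) = 1/√0.2340 = 2.067; Δt_4 = 2.067 × 445 = 919.9 μs.
Total: 424.5 + 62.70 + 274.0 + 919.9 μs.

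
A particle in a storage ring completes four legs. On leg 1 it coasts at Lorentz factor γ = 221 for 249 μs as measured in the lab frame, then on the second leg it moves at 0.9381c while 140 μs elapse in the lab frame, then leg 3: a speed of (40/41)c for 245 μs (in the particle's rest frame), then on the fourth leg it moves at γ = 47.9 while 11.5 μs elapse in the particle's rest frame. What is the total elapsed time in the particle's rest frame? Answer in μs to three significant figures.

Leg 1: γ = 221; τ_1 = 249/221.0 = 1.127 μs.
Leg 2: γ = 1/√(1 − 0.9381²) = 1/√0.1200 = 2.887; τ_2 = 140/2.887 = 48.49 μs.
Leg 3: 245 μs is already measured in the particle's rest frame.
Leg 4: 11.5 μs is already measured in the particle's rest frame.
Total: 1.127 + 48.49 + 245.0 + 11.50 μs.

τ = 306 μs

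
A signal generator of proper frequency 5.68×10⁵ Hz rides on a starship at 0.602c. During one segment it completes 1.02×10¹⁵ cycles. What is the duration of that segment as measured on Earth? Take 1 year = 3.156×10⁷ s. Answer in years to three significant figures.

γ = 1/√(1 − 0.602²) = 1/√0.6376 = 1.252
Proper time for N cycles: τ = N/f = 1.02×10¹⁵/(5.68×10⁵) = 1.796×10⁹ s = 56.90 years.
Lab-frame duration Δt = γτ = 1.252 × 56.90 = 71.26 years.

Δt = 71.3 years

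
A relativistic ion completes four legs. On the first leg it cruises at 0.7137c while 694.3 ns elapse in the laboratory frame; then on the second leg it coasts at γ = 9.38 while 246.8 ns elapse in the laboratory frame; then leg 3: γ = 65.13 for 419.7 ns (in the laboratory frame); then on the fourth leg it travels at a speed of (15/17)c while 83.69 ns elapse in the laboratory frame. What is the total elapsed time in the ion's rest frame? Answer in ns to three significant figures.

Leg 1: γ = 1/√(1 − 0.7137²) = 1/√0.4906 = 1.428; τ_1 = 694.3/1.428 = 486.3 ns.
Leg 2: γ = 9.38; τ_2 = 246.8/9.380 = 26.31 ns.
Leg 3: γ = 65.13; τ_3 = 419.7/65.13 = 6.444 ns.
Leg 4: γ = 1/√(1 − (15/17)²) = 17/8 = 2.125; τ_4 = 83.69/2.125 = 39.38 ns.
Total: 486.3 + 26.31 + 6.444 + 39.38 ns.

τ = 558 ns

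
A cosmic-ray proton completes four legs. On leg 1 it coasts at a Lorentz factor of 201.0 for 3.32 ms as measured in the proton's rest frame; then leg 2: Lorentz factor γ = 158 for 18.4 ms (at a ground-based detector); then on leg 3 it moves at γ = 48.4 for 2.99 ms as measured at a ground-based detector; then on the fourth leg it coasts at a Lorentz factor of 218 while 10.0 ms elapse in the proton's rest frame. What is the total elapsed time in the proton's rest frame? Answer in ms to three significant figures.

Leg 1: 3.32 ms is already measured in the proton's rest frame.
Leg 2: γ = 158; τ_2 = 18.4/158.0 = 0.1165 ms.
Leg 3: γ = 48.4; τ_3 = 2.99/48.40 = 0.06178 ms.
Leg 4: 10.0 ms is already measured in the proton's rest frame.
Total: 3.320 + 0.1165 + 0.06178 + 10.00 ms.

τ = 13.5 ms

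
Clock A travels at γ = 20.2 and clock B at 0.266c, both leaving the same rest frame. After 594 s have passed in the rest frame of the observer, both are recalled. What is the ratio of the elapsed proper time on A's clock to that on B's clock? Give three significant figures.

A: γ = 20.2. B: γ = 1/√(1 − 0.266²) = 1/√0.9292 = 1.037.
τ_A/τ_B = γ_B/γ_A = 1.037/20.20 = 0.05136, so τ_A/τ_B = 0.05136.

τ_A/τ_B = 0.0514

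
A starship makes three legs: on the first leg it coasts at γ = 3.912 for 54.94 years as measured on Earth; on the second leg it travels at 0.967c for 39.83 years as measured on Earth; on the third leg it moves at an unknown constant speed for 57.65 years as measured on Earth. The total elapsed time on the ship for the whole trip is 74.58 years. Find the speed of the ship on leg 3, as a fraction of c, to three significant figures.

Leg 1: γ = 3.912; τ_1 = 54.94/3.912 = 14.04 years.
Leg 2: γ = 1/√(1 − 0.967²) = 1/√0.06491 = 3.925; τ_2 = 39.83/3.925 = 10.15 years.
Leg 3: speed unknown; τ_3 = 57.65/γ_3.
Total proper time: 14.04 + 10.15 + τ_3 = 74.58, so τ_3 = 74.58 − 24.19 = 50.39 years.
γ_3 = 57.65/50.39 = 1.144; β = √(1 − 1/γ²) = √0.2361.

β = 0.486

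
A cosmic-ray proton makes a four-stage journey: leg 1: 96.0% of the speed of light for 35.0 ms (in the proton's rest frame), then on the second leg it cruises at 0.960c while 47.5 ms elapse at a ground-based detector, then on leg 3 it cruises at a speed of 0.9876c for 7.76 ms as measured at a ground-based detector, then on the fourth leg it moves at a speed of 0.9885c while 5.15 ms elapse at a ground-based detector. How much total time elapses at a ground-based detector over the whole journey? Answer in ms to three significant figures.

Leg 1: β = 0.960; γ = 1/√(1 − 0.960²) = 1/√0.07840 = 3.571; Δt_1 = 3.571 × 35.0 = 125.0 ms.
Leg 2: 47.5 ms is already measured at a ground-based detector.
Leg 3: 7.76 ms is already measured at a ground-based detector.
Leg 4: 5.15 ms is already measured at a ground-based detector.
Total: 125.0 + 47.50 + 7.760 + 5.150 ms.

Δt = 185 ms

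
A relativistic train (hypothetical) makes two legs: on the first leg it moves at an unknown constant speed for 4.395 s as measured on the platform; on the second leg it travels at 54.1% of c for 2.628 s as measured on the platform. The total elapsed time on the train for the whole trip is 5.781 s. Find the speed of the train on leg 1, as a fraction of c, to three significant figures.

β = 0.583

Leg 1: speed unknown; τ_1 = 4.395/γ_1.
Leg 2: β = 0.541; γ = 1/√(1 − 0.541²) = 1/√0.7073 = 1.189; τ_2 = 2.628/1.189 = 2.210 s.
Total proper time: τ_1 + 2.210 = 5.781, so τ_1 = 5.781 − 2.210 = 3.571 s.
γ_1 = 4.395/3.571 = 1.231; β = √(1 − 1/γ²) = √0.3399.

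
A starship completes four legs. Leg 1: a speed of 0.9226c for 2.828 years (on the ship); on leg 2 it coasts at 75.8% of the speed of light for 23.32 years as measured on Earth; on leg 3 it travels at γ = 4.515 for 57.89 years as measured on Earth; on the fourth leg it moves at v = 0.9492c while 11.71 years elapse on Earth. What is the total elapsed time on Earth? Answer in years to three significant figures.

Δt = 100 years

Leg 1: γ = 1/√(1 − 0.9226²) = 1/√0.1488 = 2.592; Δt_1 = 2.592 × 2.828 = 7.331 years.
Leg 2: 23.32 years is already measured on Earth.
Leg 3: 57.89 years is already measured on Earth.
Leg 4: 11.71 years is already measured on Earth.
Total: 7.331 + 23.32 + 57.89 + 11.71 years.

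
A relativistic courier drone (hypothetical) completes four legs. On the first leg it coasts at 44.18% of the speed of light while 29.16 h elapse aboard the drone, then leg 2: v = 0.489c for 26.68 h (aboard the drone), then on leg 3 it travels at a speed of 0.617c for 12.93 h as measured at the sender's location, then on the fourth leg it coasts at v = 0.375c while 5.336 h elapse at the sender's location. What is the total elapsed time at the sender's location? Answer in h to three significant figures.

Δt = 81.4 h

Leg 1: β = 0.4418; γ = 1/√(1 − 0.4418²) = 1/√0.8048 = 1.115; Δt_1 = 1.115 × 29.16 = 32.50 h.
Leg 2: γ = 1/√(1 − 0.489²) = 1/√0.7609 = 1.146; Δt_2 = 1.146 × 26.68 = 30.59 h.
Leg 3: 12.93 h is already measured at the sender's location.
Leg 4: 5.336 h is already measured at the sender's location.
Total: 32.50 + 30.59 + 12.93 + 5.336 h.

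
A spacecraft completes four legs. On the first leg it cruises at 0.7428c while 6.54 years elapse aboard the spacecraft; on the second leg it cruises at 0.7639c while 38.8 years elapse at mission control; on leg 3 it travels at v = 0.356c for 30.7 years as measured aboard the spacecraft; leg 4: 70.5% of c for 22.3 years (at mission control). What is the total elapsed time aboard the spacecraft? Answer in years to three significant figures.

τ = 78.1 years

Leg 1: 6.54 years is already measured aboard the spacecraft.
Leg 2: γ = 1/√(1 − 0.7639²) = 1/√0.4165 = 1.550; τ_2 = 38.8/1.550 = 25.04 years.
Leg 3: 30.7 years is already measured aboard the spacecraft.
Leg 4: β = 0.705; γ = 1/√(1 − 0.705²) = 1/√0.5030 = 1.410; τ_4 = 22.3/1.410 = 15.82 years.
Total: 6.540 + 25.04 + 30.70 + 15.82 years.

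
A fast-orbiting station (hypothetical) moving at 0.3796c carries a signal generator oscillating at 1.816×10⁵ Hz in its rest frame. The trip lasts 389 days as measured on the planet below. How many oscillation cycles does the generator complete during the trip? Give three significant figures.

γ = 1/√(1 − 0.3796²) = 1/√0.8559 = 1.081
The oscillator's own cycle count is N = f × τ where τ is the proper time aboard the station. τ = Δt/γ = 389/1.081 = 359.9 days = 3.109×10⁷ s.
N = 1.816×10⁵ × 3.109×10⁷ = 5.647×10¹².

N = 5.65×10¹²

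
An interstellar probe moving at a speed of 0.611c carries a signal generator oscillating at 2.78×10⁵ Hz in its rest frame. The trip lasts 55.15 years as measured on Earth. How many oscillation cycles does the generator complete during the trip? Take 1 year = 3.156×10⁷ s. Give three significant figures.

γ = 1/√(1 − 0.611²) = 1/√0.6267 = 1.263
The oscillator's own cycle count is N = f × τ where τ is the proper time aboard the probe. τ = Δt/γ = 55.15/1.263 = 43.66 years = 1.378×10⁹ s.
N = 2.78×10⁵ × 1.378×10⁹ = 3.830×10¹⁴.

N = 3.83×10¹⁴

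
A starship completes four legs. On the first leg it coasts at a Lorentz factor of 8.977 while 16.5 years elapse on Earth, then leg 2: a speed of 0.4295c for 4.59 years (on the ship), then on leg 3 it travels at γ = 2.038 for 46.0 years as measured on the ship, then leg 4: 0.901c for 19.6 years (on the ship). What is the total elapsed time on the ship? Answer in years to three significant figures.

τ = 72.0 years

Leg 1: γ = 8.977; τ_1 = 16.5/8.977 = 1.838 years.
Leg 2: 4.59 years is already measured on the ship.
Leg 3: 46.0 years is already measured on the ship.
Leg 4: 19.6 years is already measured on the ship.
Total: 1.838 + 4.590 + 46.00 + 19.60 years.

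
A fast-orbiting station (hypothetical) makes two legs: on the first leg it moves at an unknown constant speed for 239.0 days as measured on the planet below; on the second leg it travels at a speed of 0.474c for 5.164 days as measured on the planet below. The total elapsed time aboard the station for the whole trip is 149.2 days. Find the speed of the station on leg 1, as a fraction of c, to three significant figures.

β = 0.796

Leg 1: speed unknown; τ_1 = 239.0/γ_1.
Leg 2: γ = 1/√(1 − 0.474²) = 1/√0.7753 = 1.136; τ_2 = 5.164/1.136 = 4.547 days.
Total proper time: τ_1 + 4.547 = 149.2, so τ_1 = 149.2 − 4.547 = 144.7 days.
γ_1 = 239.0/144.7 = 1.652; β = √(1 − 1/γ²) = √0.6337.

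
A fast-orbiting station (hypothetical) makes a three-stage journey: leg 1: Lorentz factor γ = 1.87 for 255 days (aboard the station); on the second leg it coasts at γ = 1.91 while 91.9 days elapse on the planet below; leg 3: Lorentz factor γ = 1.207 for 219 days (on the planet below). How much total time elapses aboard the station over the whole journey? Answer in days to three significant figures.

τ = 485 days

Leg 1: 255 days is already measured aboard the station.
Leg 2: γ = 1.91; τ_2 = 91.9/1.910 = 48.12 days.
Leg 3: γ = 1.207; τ_3 = 219/1.207 = 181.4 days.
Total: 255.0 + 48.12 + 181.4 days.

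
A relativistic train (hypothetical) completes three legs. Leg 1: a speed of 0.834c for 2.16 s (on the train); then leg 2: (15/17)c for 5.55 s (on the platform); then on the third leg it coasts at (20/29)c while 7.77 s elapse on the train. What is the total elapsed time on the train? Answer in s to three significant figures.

Leg 1: 2.16 s is already measured on the train.
Leg 2: γ = 1/√(1 − (15/17)²) = 17/8 = 2.125; τ_2 = 5.55/2.125 = 2.612 s.
Leg 3: 7.77 s is already measured on the train.
Total: 2.160 + 2.612 + 7.770 s.

τ = 12.5 s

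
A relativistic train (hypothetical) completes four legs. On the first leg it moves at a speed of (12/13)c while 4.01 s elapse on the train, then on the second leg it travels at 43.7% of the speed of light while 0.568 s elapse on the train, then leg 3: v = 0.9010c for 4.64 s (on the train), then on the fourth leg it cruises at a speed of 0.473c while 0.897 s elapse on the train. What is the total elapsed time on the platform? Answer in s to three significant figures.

Leg 1: γ = 1/√(1 − (12/13)²) = 13/5 = 2.600; Δt_1 = 2.600 × 4.01 = 10.43 s.
Leg 2: β = 0.437; γ = 1/√(1 − 0.437²) = 1/√0.8090 = 1.112; Δt_2 = 1.112 × 0.568 = 0.6315 s.
Leg 3: γ = 1/√(1 − 0.9010²) = 1/√0.1882 = 2.305; Δt_3 = 2.305 × 4.64 = 10.70 s.
Leg 4: γ = 1/√(1 − 0.473²) = 1/√0.7763 = 1.135; Δt_4 = 1.135 × 0.897 = 1.018 s.
Total: 10.43 + 0.6315 + 10.70 + 1.018 s.

Δt = 22.8 s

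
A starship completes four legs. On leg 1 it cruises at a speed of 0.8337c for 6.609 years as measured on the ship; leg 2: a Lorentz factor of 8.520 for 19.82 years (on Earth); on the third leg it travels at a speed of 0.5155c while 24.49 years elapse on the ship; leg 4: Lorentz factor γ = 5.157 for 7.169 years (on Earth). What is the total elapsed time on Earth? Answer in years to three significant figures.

Leg 1: γ = 1/√(1 − 0.8337²) = 1/√0.3049 = 1.811; Δt_1 = 1.811 × 6.609 = 11.97 years.
Leg 2: 19.82 years is already measured on Earth.
Leg 3: γ = 1/√(1 − 0.5155²) = 1/√0.7343 = 1.167; Δt_3 = 1.167 × 24.49 = 28.58 years.
Leg 4: 7.169 years is already measured on Earth.
Total: 11.97 + 19.82 + 28.58 + 7.169 years.

Δt = 67.5 years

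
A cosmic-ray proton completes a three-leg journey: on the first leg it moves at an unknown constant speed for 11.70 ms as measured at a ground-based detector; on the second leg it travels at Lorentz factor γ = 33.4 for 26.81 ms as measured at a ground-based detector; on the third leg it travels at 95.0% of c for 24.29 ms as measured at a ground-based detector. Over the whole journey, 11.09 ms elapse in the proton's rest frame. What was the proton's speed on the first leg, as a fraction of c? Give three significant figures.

Leg 1: speed unknown; τ_1 = 11.70/γ_1.
Leg 2: γ = 33.4; τ_2 = 26.81/33.40 = 0.8027 ms.
Leg 3: β = 0.950; γ = 1/√(1 − 0.950²) = 1/√0.09750 = 3.203; τ_3 = 24.29/3.203 = 7.585 ms.
Total proper time: τ_1 + 0.8027 + 7.585 = 11.09, so τ_1 = 11.09 − 8.387 = 2.703 ms.
γ_1 = 11.70/2.703 = 4.329; β = √(1 − 1/γ²) = √0.9466.

β = 0.973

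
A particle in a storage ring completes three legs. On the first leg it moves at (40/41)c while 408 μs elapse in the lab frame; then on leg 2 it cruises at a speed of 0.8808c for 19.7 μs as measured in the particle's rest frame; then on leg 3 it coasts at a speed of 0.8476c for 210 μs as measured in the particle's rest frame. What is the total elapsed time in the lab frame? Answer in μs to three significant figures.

Leg 1: 408 μs is already measured in the lab frame.
Leg 2: γ = 1/√(1 − 0.8808²) = 1/√0.2242 = 2.112; Δt_2 = 2.112 × 19.7 = 41.61 μs.
Leg 3: γ = 1/√(1 − 0.8476²) = 1/√0.2816 = 1.885; Δt_3 = 1.885 × 210 = 395.8 μs.
Total: 408.0 + 41.61 + 395.8 μs.

Δt = 845 μs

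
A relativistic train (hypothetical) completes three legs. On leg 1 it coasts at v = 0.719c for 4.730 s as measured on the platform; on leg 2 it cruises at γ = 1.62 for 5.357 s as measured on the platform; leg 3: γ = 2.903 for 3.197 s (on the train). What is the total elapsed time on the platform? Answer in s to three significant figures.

Leg 1: 4.730 s is already measured on the platform.
Leg 2: 5.357 s is already measured on the platform.
Leg 3: γ = 2.903; Δt_3 = 2.903 × 3.197 = 9.281 s.
Total: 4.730 + 5.357 + 9.281 s.

Δt = 19.4 s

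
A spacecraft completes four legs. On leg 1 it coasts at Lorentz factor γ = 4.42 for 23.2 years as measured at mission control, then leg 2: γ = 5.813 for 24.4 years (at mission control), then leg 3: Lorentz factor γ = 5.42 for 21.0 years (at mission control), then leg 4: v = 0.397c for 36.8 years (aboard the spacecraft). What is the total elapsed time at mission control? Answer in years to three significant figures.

Leg 1: 23.2 years is already measured at mission control.
Leg 2: 24.4 years is already measured at mission control.
Leg 3: 21.0 years is already measured at mission control.
Leg 4: γ = 1/√(1 − 0.397²) = 1/√0.8424 = 1.090; Δt_4 = 1.090 × 36.8 = 40.10 years.
Total: 23.20 + 24.40 + 21.00 + 40.10 years.

Δt = 109 years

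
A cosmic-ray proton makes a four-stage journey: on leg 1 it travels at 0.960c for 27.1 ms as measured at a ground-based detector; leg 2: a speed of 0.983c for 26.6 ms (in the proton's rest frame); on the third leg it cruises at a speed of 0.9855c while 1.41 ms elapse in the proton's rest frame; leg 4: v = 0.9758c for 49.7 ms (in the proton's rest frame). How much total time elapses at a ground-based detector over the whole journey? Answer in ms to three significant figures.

Δt = 408 ms

Leg 1: 27.1 ms is already measured at a ground-based detector.
Leg 2: γ = 1/√(1 − 0.983²) = 1/√0.03371 = 5.446; Δt_2 = 5.446 × 26.6 = 144.9 ms.
Leg 3: γ = 1/√(1 − 0.9855²) = 1/√0.02879 = 5.894; Δt_3 = 5.894 × 1.41 = 8.310 ms.
Leg 4: γ = 1/√(1 − 0.9758²) = 1/√0.04781 = 4.573; Δt_4 = 4.573 × 49.7 = 227.3 ms.
Total: 27.10 + 144.9 + 8.310 + 227.3 ms.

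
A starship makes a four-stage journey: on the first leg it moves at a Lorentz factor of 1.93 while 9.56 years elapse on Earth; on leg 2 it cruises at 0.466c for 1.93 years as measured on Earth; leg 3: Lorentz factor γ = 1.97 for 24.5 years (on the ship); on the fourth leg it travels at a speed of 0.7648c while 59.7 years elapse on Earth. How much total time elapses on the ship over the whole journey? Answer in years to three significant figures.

τ = 69.6 years

Leg 1: γ = 1.93; τ_1 = 9.56/1.930 = 4.953 years.
Leg 2: γ = 1/√(1 − 0.466²) = 1/√0.7828 = 1.130; τ_2 = 1.93/1.130 = 1.708 years.
Leg 3: 24.5 years is already measured on the ship.
Leg 4: γ = 1/√(1 − 0.7648²) = 1/√0.4151 = 1.552; τ_4 = 59.7/1.552 = 38.46 years.
Total: 4.953 + 1.708 + 24.50 + 38.46 years.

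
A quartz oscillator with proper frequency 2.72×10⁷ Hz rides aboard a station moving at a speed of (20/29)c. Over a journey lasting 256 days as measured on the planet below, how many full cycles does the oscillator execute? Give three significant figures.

N = 4.36×10¹⁴

γ = 1/√(1 − (20/29)²) = 29/21 ≈ 1.381
The oscillator's own cycle count is N = f × τ where τ is the proper time aboard the station. τ = Δt/γ = 256/1.381 = 185.4 days = 1.602×10⁷ s.
N = 2.72×10⁷ × 1.602×10⁷ = 4.357×10¹⁴.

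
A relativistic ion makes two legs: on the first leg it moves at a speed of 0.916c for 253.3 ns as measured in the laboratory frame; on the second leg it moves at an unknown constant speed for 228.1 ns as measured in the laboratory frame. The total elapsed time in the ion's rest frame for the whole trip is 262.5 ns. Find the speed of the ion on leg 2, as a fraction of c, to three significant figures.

Leg 1: γ = 1/√(1 − 0.916²) = 1/√0.1609 = 2.493; τ_1 = 253.3/2.493 = 101.6 ns.
Leg 2: speed unknown; τ_2 = 228.1/γ_2.
Total proper time: 101.6 + τ_2 = 262.5, so τ_2 = 262.5 − 101.6 = 160.9 ns.
γ_2 = 228.1/160.9 = 1.418; β = √(1 − 1/γ²) = √0.5025.

β = 0.709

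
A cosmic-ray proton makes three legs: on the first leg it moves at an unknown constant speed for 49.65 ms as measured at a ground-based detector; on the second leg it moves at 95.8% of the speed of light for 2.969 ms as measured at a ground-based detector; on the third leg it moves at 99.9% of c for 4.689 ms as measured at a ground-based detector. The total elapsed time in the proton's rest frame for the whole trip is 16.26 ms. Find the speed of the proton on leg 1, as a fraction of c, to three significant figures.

β = 0.952

Leg 1: speed unknown; τ_1 = 49.65/γ_1.
Leg 2: β = 0.958; γ = 1/√(1 − 0.958²) = 1/√0.08224 = 3.487; τ_2 = 2.969/3.487 = 0.8514 ms.
Leg 3: β = 0.999; γ = 1/√(1 − 0.999²) = 1/√0.001999 = 22.37; τ_3 = 4.689/22.37 = 0.2096 ms.
Total proper time: τ_1 + 0.8514 + 0.2096 = 16.26, so τ_1 = 16.26 − 1.061 = 15.20 ms.
γ_1 = 49.65/15.20 = 3.267; β = √(1 − 1/γ²) = √0.9063.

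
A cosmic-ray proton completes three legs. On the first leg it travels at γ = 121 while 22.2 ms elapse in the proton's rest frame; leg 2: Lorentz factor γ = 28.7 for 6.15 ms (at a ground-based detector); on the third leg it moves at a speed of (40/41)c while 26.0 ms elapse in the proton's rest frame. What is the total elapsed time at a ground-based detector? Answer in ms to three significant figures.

Δt = 2810 ms

Leg 1: γ = 121; Δt_1 = 121.0 × 22.2 = 2686 ms.
Leg 2: 6.15 ms is already measured at a ground-based detector.
Leg 3: γ = 1/√(1 − (40/41)²) = 41/9 ≈ 4.556; Δt_3 = 4.556 × 26.0 = 118.4 ms.
Total: 2686 + 6.150 + 118.4 ms.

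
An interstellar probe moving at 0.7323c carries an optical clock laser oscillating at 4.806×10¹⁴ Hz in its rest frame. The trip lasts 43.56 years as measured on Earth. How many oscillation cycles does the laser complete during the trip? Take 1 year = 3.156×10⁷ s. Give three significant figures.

N = 4.50×10²³

γ = 1/√(1 − 0.7323²) = 1/√0.4637 = 1.468
The oscillator's own cycle count is N = f × τ where τ is the proper time aboard the probe. τ = Δt/γ = 43.56/1.468 = 29.66 years = 9.362×10⁸ s.
N = 4.806×10¹⁴ × 9.362×10⁸ = 4.499×10²³.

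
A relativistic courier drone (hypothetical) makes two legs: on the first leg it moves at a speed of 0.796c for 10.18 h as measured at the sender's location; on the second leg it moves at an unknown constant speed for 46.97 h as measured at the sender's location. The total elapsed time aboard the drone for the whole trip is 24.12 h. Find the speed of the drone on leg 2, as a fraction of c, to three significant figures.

Leg 1: γ = 1/√(1 − 0.796²) = 1/√0.3664 = 1.652; τ_1 = 10.18/1.652 = 6.162 h.
Leg 2: speed unknown; τ_2 = 46.97/γ_2.
Total proper time: 6.162 + τ_2 = 24.12, so τ_2 = 24.12 − 6.162 = 17.96 h.
γ_2 = 46.97/17.96 = 2.616; β = √(1 − 1/γ²) = √0.8538.

β = 0.924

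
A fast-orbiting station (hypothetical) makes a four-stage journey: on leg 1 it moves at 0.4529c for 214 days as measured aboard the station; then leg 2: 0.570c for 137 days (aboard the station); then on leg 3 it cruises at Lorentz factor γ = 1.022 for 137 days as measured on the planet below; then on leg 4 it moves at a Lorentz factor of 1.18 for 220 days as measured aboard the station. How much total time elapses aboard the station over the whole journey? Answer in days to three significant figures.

τ = 705 days

Leg 1: 214 days is already measured aboard the station.
Leg 2: 137 days is already measured aboard the station.
Leg 3: γ = 1.022; τ_3 = 137/1.022 = 134.1 days.
Leg 4: 220 days is already measured aboard the station.
Total: 214.0 + 137.0 + 134.1 + 220.0 days.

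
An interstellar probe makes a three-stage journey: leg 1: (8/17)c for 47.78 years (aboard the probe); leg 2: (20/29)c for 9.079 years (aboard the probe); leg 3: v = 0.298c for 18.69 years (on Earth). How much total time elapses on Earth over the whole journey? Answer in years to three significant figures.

Leg 1: γ = 1/√(1 − (8/17)²) = 17/15 ≈ 1.133; Δt_1 = 1.133 × 47.78 = 54.15 years.
Leg 2: γ = 1/√(1 − (20/29)²) = 29/21 ≈ 1.381; Δt_2 = 1.381 × 9.079 = 12.54 years.
Leg 3: 18.69 years is already measured on Earth.
Total: 54.15 + 12.54 + 18.69 years.

Δt = 85.4 years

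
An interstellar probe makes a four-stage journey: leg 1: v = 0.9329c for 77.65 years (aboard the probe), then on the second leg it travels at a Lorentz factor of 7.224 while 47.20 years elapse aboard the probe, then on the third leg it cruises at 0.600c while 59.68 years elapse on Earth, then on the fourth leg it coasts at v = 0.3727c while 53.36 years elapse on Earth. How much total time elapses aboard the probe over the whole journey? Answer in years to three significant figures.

Leg 1: 77.65 years is already measured aboard the probe.
Leg 2: 47.20 years is already measured aboard the probe.
Leg 3: γ = 1/√(1 − 0.600²) = 5/4 = 1.250; τ_3 = 59.68/1.250 = 47.74 years.
Leg 4: γ = 1/√(1 − 0.3727²) = 1/√0.8611 = 1.078; τ_4 = 53.36/1.078 = 49.52 years.
Total: 77.65 + 47.20 + 47.74 + 49.52 years.

τ = 222 years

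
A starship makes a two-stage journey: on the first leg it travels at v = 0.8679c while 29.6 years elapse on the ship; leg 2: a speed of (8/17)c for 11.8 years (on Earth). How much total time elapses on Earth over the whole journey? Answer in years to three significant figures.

Leg 1: γ = 1/√(1 − 0.8679²) = 1/√0.2467 = 2.013; Δt_1 = 2.013 × 29.6 = 59.59 years.
Leg 2: 11.8 years is already measured on Earth.
Total: 59.59 + 11.80 years.

Δt = 71.4 years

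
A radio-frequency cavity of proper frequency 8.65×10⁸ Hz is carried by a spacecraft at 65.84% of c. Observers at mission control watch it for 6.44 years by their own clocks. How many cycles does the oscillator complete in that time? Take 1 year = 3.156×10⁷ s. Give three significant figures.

N = 1.32×10¹⁷

β = 0.6584; γ = 1/√(1 − 0.6584²) = 1/√0.5665 = 1.329
During 6.44 years of lab time, the oscillator's proper time advances by τ = Δt/γ = 6.44/1.329 = 4.847 years = 1.530×10⁸ s.
N = f × τ = 8.65×10⁸ × 1.530×10⁸ = 1.323×10¹⁷.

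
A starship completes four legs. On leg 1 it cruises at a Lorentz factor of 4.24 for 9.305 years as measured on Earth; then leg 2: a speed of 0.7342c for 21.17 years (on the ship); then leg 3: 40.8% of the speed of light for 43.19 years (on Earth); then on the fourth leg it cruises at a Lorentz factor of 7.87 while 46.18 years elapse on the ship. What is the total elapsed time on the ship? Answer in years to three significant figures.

τ = 109 years

Leg 1: γ = 4.24; τ_1 = 9.305/4.240 = 2.195 years.
Leg 2: 21.17 years is already measured on the ship.
Leg 3: β = 0.408; γ = 1/√(1 − 0.408²) = 1/√0.8335 = 1.095; τ_3 = 43.19/1.095 = 39.43 years.
Leg 4: 46.18 years is already measured on the ship.
Total: 2.195 + 21.17 + 39.43 + 46.18 years.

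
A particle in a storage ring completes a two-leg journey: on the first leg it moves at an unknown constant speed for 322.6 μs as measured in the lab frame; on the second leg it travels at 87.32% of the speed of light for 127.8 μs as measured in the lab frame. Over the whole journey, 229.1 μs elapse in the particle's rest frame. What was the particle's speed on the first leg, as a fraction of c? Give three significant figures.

β = 0.856

Leg 1: speed unknown; τ_1 = 322.6/γ_1.
Leg 2: β = 0.8732; γ = 1/√(1 − 0.8732²) = 1/√0.2375 = 2.052; τ_2 = 127.8/2.052 = 62.28 μs.
Total proper time: τ_1 + 62.28 = 229.1, so τ_1 = 229.1 − 62.28 = 166.8 μs.
γ_1 = 322.6/166.8 = 1.934; β = √(1 − 1/γ²) = √0.7326.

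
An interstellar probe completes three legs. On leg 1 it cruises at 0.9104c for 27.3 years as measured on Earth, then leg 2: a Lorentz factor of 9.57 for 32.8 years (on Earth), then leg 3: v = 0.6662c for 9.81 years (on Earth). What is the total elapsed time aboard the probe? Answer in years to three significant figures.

Leg 1: γ = 1/√(1 − 0.9104²) = 1/√0.1712 = 2.417; τ_1 = 27.3/2.417 = 11.29 years.
Leg 2: γ = 9.57; τ_2 = 32.8/9.570 = 3.427 years.
Leg 3: γ = 1/√(1 − 0.6662²) = 1/√0.5562 = 1.341; τ_3 = 9.81/1.341 = 7.316 years.
Total: 11.29 + 3.427 + 7.316 years.

τ = 22.0 years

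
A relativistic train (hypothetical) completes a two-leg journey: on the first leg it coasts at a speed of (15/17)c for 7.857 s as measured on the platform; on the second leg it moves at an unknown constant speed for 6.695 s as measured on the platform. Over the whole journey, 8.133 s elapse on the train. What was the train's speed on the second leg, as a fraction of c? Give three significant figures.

β = 0.749

Leg 1: γ = 1/√(1 − (15/17)²) = 17/8 = 2.125; τ_1 = 7.857/2.125 = 3.697 s.
Leg 2: speed unknown; τ_2 = 6.695/γ_2.
Total proper time: 3.697 + τ_2 = 8.133, so τ_2 = 8.133 − 3.697 = 4.436 s.
γ_2 = 6.695/4.436 = 1.509; β = √(1 − 1/γ²) = √0.5611.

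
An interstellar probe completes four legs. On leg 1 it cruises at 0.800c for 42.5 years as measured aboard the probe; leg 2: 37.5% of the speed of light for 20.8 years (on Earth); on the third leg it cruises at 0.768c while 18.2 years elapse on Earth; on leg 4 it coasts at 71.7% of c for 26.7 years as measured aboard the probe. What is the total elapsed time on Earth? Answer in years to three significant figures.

Δt = 148 years

Leg 1: γ = 1/√(1 − 0.800²) = 5/3 ≈ 1.667; Δt_1 = 1.667 × 42.5 = 70.83 years.
Leg 2: 20.8 years is already measured on Earth.
Leg 3: 18.2 years is already measured on Earth.
Leg 4: β = 0.717; γ = 1/√(1 − 0.717²) = 1/√0.4859 = 1.435; Δt_4 = 1.435 × 26.7 = 38.30 years.
Total: 70.83 + 20.80 + 18.20 + 38.30 years.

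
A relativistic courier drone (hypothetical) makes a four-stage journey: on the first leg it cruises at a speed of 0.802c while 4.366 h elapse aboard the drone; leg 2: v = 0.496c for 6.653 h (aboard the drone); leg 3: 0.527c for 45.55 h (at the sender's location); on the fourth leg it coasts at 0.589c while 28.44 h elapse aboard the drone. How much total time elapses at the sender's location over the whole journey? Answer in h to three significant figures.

Δt = 95.7 h

Leg 1: γ = 1/√(1 − 0.802²) = 1/√0.3568 = 1.674; Δt_1 = 1.674 × 4.366 = 7.309 h.
Leg 2: γ = 1/√(1 − 0.496²) = 1/√0.7540 = 1.152; Δt_2 = 1.152 × 6.653 = 7.662 h.
Leg 3: 45.55 h is already measured at the sender's location.
Leg 4: γ = 1/√(1 − 0.589²) = 1/√0.6531 = 1.237; Δt_4 = 1.237 × 28.44 = 35.19 h.
Total: 7.309 + 7.662 + 45.55 + 35.19 h.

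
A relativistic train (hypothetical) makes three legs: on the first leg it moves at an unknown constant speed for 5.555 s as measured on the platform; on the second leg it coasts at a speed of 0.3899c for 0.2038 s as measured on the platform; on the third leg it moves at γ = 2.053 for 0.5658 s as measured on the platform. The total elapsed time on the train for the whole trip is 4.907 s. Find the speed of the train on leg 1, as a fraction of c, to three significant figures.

β = 0.600

Leg 1: speed unknown; τ_1 = 5.555/γ_1.
Leg 2: γ = 1/√(1 − 0.3899²) = 1/√0.8480 = 1.086; τ_2 = 0.2038/1.086 = 0.1877 s.
Leg 3: γ = 2.053; τ_3 = 0.5658/2.053 = 0.2756 s.
Total proper time: τ_1 + 0.1877 + 0.2756 = 4.907, so τ_1 = 4.907 − 0.4633 = 4.444 s.
γ_1 = 5.555/4.444 = 1.250; β = √(1 − 1/γ²) = √0.3601.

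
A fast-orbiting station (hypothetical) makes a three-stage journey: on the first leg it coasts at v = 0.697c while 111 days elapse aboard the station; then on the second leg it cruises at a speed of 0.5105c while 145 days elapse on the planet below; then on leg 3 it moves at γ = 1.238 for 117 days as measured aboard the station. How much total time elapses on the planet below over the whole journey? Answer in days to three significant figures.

Δt = 445 days

Leg 1: γ = 1/√(1 − 0.697²) = 1/√0.5142 = 1.395; Δt_1 = 1.395 × 111 = 154.8 days.
Leg 2: 145 days is already measured on the planet below.
Leg 3: γ = 1.238; Δt_3 = 1.238 × 117 = 144.8 days.
Total: 154.8 + 145.0 + 144.8 days.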